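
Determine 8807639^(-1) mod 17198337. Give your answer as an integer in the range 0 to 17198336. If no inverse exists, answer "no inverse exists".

7948736

Apply the Euclidean algorithm to 17198337 and 8807639:
17198337 = 1·8807639 + 8390698
8807639 = 1·8390698 + 416941
8390698 = 20·416941 + 51878
416941 = 8·51878 + 1917
51878 = 27·1917 + 119
1917 = 16·119 + 13
119 = 9·13 + 2
13 = 6·2 + 1
2 = 2·1 + 0
Since gcd(8807639, 17198337) = 1, back-substitute to write 1 as a combination:
1 = 13 − 6·2
1 = −6·119 + 55·13
1 = 55·1917 − 886·119
1 = −886·51878 + 23977·1917
1 = 23977·416941 − 192702·51878
1 = −192702·8390698 + 3878017·416941
1 = 3878017·8807639 − 4070719·8390698
1 = −4070719·17198337 + 7948736·8807639
So 8807639·7948736 ≡ 1 (mod 17198337).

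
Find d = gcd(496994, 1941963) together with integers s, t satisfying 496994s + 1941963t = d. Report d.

1

Repeated division:
1941963 = 3·496994 + 450981
496994 = 1·450981 + 46013
450981 = 9·46013 + 36864
46013 = 1·36864 + 9149
36864 = 4·9149 + 268
9149 = 34·268 + 37
268 = 7·37 + 9
37 = 4·9 + 1
9 = 9·1 + 0
gcd(496994, 1941963) = 1.
Back-substituting:
1 = 37 − 4·9
1 = −4·268 + 29·37
1 = 29·9149 − 990·268
1 = −990·36864 + 3989·9149
1 = 3989·46013 − 4979·36864
1 = −4979·450981 + 48800·46013
1 = 48800·496994 − 53779·450981
1 = −53779·1941963 + 210137·496994
So 1 = (-53779)·1941963 + (210137)·496994.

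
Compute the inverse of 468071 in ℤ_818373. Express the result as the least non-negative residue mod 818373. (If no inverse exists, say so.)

gcd(818373, 468071) by repeated division:
818373 = 1*468071 + 350302
468071 = 1*350302 + 117769
350302 = 2*117769 + 114764
117769 = 1*114764 + 3005
114764 = 38*3005 + 574
3005 = 5*574 + 135
574 = 4*135 + 34
135 = 3*34 + 33
34 = 1*33 + 1
33 = 33*1 + 0
Since gcd(468071, 818373) = 1, back-substitute to write 1 as a combination:
1 = 34 − 33
1 = −135 + 4·34
1 = 4·574 − 17·135
1 = −17·3005 + 89·574
1 = 89·114764 − 3399·3005
1 = −3399·117769 + 3488·114764
1 = 3488·350302 − 10375·117769
1 = −10375·468071 + 13863·350302
1 = 13863·818373 − 24238·468071
Thus 468071·(-24238) ≡ 1 (mod 818373); reducing, -24238 mod 818373 = 794135.

794135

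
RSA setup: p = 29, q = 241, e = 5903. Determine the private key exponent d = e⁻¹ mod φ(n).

5807

φ(n) = (p−1)(q−1) = 28·240 = 6720.
Need d with 5903·d ≡ 1 (mod 6720). Apply the extended Euclidean algorithm:
6720 = 1*5903 + 817
5903 = 7*817 + 184
817 = 4*184 + 81
184 = 2*81 + 22
81 = 3*22 + 15
22 = 1*15 + 7
15 = 2*7 + 1
7 = 7*1 + 0
Back-substitute:
1 = 15 − 2·7
1 = −2·22 + 3·15
1 = 3·81 − 11·22
1 = −11·184 + 25·81
1 = 25·817 − 111·184
1 = −111·5903 + 802·817
1 = 802·6720 − 913·5903
So 5903·(-913) ≡ 1 (mod 6720), hence d ≡ -913 ≡ 5807 (mod 6720).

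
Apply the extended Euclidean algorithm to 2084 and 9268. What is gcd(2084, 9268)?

Apply Euclid's algorithm to 9268 and 2084:
9268 = 4*2084 + 932
2084 = 2*932 + 220
932 = 4*220 + 52
220 = 4*52 + 12
52 = 4*12 + 4
12 = 3*4 + 0
gcd(2084, 9268) = 4.
Express as a combination:
4 = 52 − 4·12
4 = −4·220 + 17·52
4 = 17·932 − 72·220
4 = −72·2084 + 161·932
4 = 161·9268 − 716·2084
So 4 = (161)·9268 + (-716)·2084.

4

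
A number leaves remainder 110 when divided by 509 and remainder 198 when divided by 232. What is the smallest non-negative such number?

69334

Write x = 110 + 509·k. Then 509·k ≡ 198 − 110 ≡ 88 (mod 232).
Need 509⁻¹ mod 232. Extended Euclid on (232, 45):
232 = 5*45 + 7
45 = 6*7 + 3
7 = 2*3 + 1
3 = 3*1 + 0
Back-substitute:
1 = 7 − 2·3
1 = −2·45 + 13·7
1 = 13·232 − 67·45
509⁻¹ ≡ 165 (mod 232), so k ≡ 165·88 ≡ 136 (mod 232).
x = 110 + 509·136 = 69334.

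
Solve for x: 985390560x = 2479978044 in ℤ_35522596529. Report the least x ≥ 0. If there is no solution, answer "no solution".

gcd(985390560, 35522596529):
35522596529 = 36·985390560 + 48536369
985390560 = 20·48536369 + 14663180
48536369 = 3·14663180 + 4546829
14663180 = 3·4546829 + 1022693
4546829 = 4·1022693 + 456057
1022693 = 2·456057 + 110579
456057 = 4·110579 + 13741
110579 = 8·13741 + 651
13741 = 21·651 + 70
651 = 9·70 + 21
70 = 3·21 + 7
21 = 3·7 + 0
gcd = 7, but 7 ∤ 2479978044, so the congruence has no solution.

no solution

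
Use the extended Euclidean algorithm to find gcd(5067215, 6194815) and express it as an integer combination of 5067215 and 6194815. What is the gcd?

5

Repeated division:
6194815 = 1*5067215 + 1127600
5067215 = 4*1127600 + 556815
1127600 = 2*556815 + 13970
556815 = 39*13970 + 11985
13970 = 1*11985 + 1985
11985 = 6*1985 + 75
1985 = 26*75 + 35
75 = 2*35 + 5
35 = 7*5 + 0
gcd(5067215, 6194815) = 5.
Back-substituting:
5 = 75 − 2·35
5 = −2·1985 + 53·75
5 = 53·11985 − 320·1985
5 = −320·13970 + 373·11985
5 = 373·556815 − 14867·13970
5 = −14867·1127600 + 30107·556815
5 = 30107·5067215 − 135295·1127600
5 = −135295·6194815 + 165402·5067215
So 5 = (-135295)·6194815 + (165402)·5067215.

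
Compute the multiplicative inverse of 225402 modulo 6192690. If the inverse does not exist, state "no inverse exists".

Euclidean algorithm on 6192690, 225402:
6192690 = 27·225402 + 106836
225402 = 2·106836 + 11730
106836 = 9·11730 + 1266
11730 = 9·1266 + 336
1266 = 3·336 + 258
336 = 1·258 + 78
258 = 3·78 + 24
78 = 3·24 + 6
24 = 4·6 + 0
Since gcd = 6 > 1, 225402 is not a unit mod 6192690.

no inverse exists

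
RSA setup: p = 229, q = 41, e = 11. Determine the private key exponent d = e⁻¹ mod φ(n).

φ(n) = (p−1)(q−1) = 228·40 = 9120.
Need d with 11·d ≡ 1 (mod 9120). Apply the extended Euclidean algorithm:
9120 = 829·11 + 1
11 = 11·1 + 0
Back-substitute:
1 = 9120 − 829·11
So 11·(-829) ≡ 1 (mod 9120), hence d ≡ -829 ≡ 8291 (mod 9120).

8291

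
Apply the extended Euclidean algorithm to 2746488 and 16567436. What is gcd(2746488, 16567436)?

Euclidean algorithm:
16567436 = 6×2746488 + 88508
2746488 = 31×88508 + 2740
88508 = 32×2740 + 828
2740 = 3×828 + 256
828 = 3×256 + 60
256 = 4×60 + 16
60 = 3×16 + 12
16 = 1×12 + 4
12 = 3×4 + 0
gcd(2746488, 16567436) = 4.
Express as a combination:
4 = 16 − 12
4 = −60 + 4·16
4 = 4·256 − 17·60
4 = −17·828 + 55·256
4 = 55·2740 − 182·828
4 = −182·88508 + 5879·2740
4 = 5879·2746488 − 182431·88508
4 = −182431·16567436 + 1100465·2746488
So 4 = (-182431)·16567436 + (1100465)·2746488.

4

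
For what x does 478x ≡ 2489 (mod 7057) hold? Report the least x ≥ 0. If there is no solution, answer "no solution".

2766

First find gcd(478, 7057):
7057 = 14·478 + 365
478 = 1·365 + 113
365 = 3·113 + 26
113 = 4·26 + 9
26 = 2·9 + 8
9 = 1·8 + 1
8 = 8·1 + 0
gcd = 1, so a unique solution mod 7057 exists.
Back-substitute for the Bézout coefficients:
1 = 9 − 8
1 = −26 + 3·9
1 = 3·113 − 13·26
1 = −13·365 + 42·113
1 = 42·478 − 55·365
1 = −55·7057 + 812·478
So 478·(812) ≡ 1 (mod 7057), giving 478⁻¹ ≡ 812.
x ≡ 478⁻¹·2489 ≡ 812·2489 ≡ 2766 (mod 7057).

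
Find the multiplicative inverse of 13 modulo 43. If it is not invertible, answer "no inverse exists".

Run Euclid on (43, 13):
43 = 3*13 + 4
13 = 3*4 + 1
4 = 4*1 + 0
The gcd is 1. Working backward:
1 = 13 − 3·4
1 = −3·43 + 10·13
So 13·10 ≡ 1 (mod 43).

10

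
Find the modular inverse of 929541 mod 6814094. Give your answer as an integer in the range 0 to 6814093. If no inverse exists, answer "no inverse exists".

Run Euclid on (6814094, 929541):
6814094 = 7×929541 + 307307
929541 = 3×307307 + 7620
307307 = 40×7620 + 2507
7620 = 3×2507 + 99
2507 = 25×99 + 32
99 = 3×32 + 3
32 = 10×3 + 2
3 = 1×2 + 1
2 = 2×1 + 0
Since gcd(929541, 6814094) = 1, back-substitute to write 1 as a combination:
1 = 3 − 2
1 = −32 + 11·3
1 = 11·99 − 34·32
1 = −34·2507 + 861·99
1 = 861·7620 − 2617·2507
1 = −2617·307307 + 105541·7620
1 = 105541·929541 − 319240·307307
1 = −319240·6814094 + 2340221·929541
So 929541·2340221 ≡ 1 (mod 6814094).

2340221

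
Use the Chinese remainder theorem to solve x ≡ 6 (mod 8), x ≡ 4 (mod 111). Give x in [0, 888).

Write x = 6 + 8·k. Then 8·k ≡ 4 − 6 ≡ 109 (mod 111).
Need 8⁻¹ mod 111. Extended Euclid on (111, 8):
111 = 13·8 + 7
8 = 1·7 + 1
7 = 7·1 + 0
Back-substitute:
1 = 8 − 7
1 = −111 + 14·8
8⁻¹ ≡ 14 (mod 111), so k ≡ 14·109 ≡ 83 (mod 111).
x = 6 + 8·83 = 670.

670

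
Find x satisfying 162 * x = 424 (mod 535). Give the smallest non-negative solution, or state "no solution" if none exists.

247

First find gcd(162, 535):
535 = 3×162 + 49
162 = 3×49 + 15
49 = 3×15 + 4
15 = 3×4 + 3
4 = 1×3 + 1
3 = 3×1 + 0
gcd = 1, so a unique solution mod 535 exists.
Back-substitute for the Bézout coefficients:
1 = 4 − 3
1 = −15 + 4·4
1 = 4·49 − 13·15
1 = −13·162 + 43·49
1 = 43·535 − 142·162
So 162·(-142) ≡ 1 (mod 535), giving 162⁻¹ ≡ 393.
x ≡ 162⁻¹·424 ≡ 393·424 ≡ 247 (mod 535).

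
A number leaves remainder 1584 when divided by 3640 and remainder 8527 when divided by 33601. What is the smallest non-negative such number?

96006584

Write x = 1584 + 3640·k. Then 3640·k ≡ 8527 − 1584 ≡ 6943 (mod 33601).
Need 3640⁻¹ mod 33601. Extended Euclid on (33601, 3640):
33601 = 9×3640 + 841
3640 = 4×841 + 276
841 = 3×276 + 13
276 = 21×13 + 3
13 = 4×3 + 1
3 = 3×1 + 0
Back-substitute:
1 = 13 − 4·3
1 = −4·276 + 85·13
1 = 85·841 − 259·276
1 = −259·3640 + 1121·841
1 = 1121·33601 − 10348·3640
3640⁻¹ ≡ 23253 (mod 33601), so k ≡ 23253·6943 ≡ 26375 (mod 33601).
x = 1584 + 3640·26375 = 96006584.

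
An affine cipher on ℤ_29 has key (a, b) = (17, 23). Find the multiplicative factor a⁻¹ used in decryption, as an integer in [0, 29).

Run Euclid on (29, 17):
29 = 1×17 + 12
17 = 1×12 + 5
12 = 2×5 + 2
5 = 2×2 + 1
2 = 2×1 + 0
The gcd is 1. Working backward:
1 = 5 − 2·2
1 = −2·12 + 5·5
1 = 5·17 − 7·12
1 = −7·29 + 12·17
So 17·12 ≡ 1 (mod 29).

12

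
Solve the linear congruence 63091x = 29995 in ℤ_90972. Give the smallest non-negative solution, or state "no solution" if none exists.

9781

First find gcd(63091, 90972):
90972 = 1·63091 + 27881
63091 = 2·27881 + 7329
27881 = 3·7329 + 5894
7329 = 1·5894 + 1435
5894 = 4·1435 + 154
1435 = 9·154 + 49
154 = 3·49 + 7
49 = 7·7 + 0
gcd = 7 and 7 | 29995, so solutions exist. Divide through by 7: 9013x ≡ 4285 (mod 12996).
Now find 9013⁻¹ mod 12996:
12996 = 1×9013 + 3983
9013 = 2×3983 + 1047
3983 = 3×1047 + 842
1047 = 1×842 + 205
842 = 4×205 + 22
205 = 9×22 + 7
22 = 3×7 + 1
7 = 7×1 + 0
Back-substitute:
1 = 22 − 3·7
1 = −3·205 + 28·22
1 = 28·842 − 115·205
1 = −115·1047 + 143·842
1 = 143·3983 − 544·1047
1 = −544·9013 + 1231·3983
1 = 1231·12996 − 1775·9013
So 9013·(-1775) ≡ 1 (mod 12996), i.e. 9013⁻¹ ≡ 11221.
Then x ≡ 11221·4285 ≡ 9781 (mod 12996); the smallest non-negative solution is x = 9781.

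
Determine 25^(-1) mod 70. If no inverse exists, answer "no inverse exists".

Euclidean algorithm on 70, 25:
70 = 2×25 + 20
25 = 1×20 + 5
20 = 4×5 + 0
gcd(25, 70) = 5 ≠ 1, so 25 has no multiplicative inverse modulo 70.

no inverse exists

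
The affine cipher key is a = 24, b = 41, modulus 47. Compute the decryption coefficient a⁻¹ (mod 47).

Run Euclid on (47, 24):
47 = 1×24 + 23
24 = 1×23 + 1
23 = 23×1 + 0
gcd = 1, so the inverse exists. Back-substitute:
1 = 24 − 23
1 = −47 + 2·24
So 24·2 ≡ 1 (mod 47).

2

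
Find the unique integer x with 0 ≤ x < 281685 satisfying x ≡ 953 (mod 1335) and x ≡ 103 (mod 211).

Write x = 953 + 1335·k. Then 1335·k ≡ 103 − 953 ≡ 205 (mod 211).
Need 1335⁻¹ mod 211. Extended Euclid on (211, 69):
211 = 3·69 + 4
69 = 17·4 + 1
4 = 4·1 + 0
Back-substitute:
1 = 69 − 17·4
1 = −17·211 + 52·69
1335⁻¹ ≡ 52 (mod 211), so k ≡ 52·205 ≡ 110 (mod 211).
x = 953 + 1335·110 = 147803.

147803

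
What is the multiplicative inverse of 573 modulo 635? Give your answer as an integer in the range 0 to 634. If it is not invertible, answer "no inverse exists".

297

Run Euclid on (635, 573):
635 = 1×573 + 62
573 = 9×62 + 15
62 = 4×15 + 2
15 = 7×2 + 1
2 = 2×1 + 0
The gcd is 1. Working backward:
1 = 15 − 7·2
1 = −7·62 + 29·15
1 = 29·573 − 268·62
1 = −268·635 + 297·573
So 573·297 ≡ 1 (mod 635).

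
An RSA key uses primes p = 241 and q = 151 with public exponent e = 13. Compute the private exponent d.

φ(n) = (p−1)(q−1) = 240·150 = 36000.
Need d with 13·d ≡ 1 (mod 36000). Apply the extended Euclidean algorithm:
36000 = 2769*13 + 3
13 = 4*3 + 1
3 = 3*1 + 0
Back-substitute:
1 = 13 − 4·3
1 = −4·36000 + 11077·13
So 13·11077 ≡ 1 (mod 36000), hence d = 11077.

11077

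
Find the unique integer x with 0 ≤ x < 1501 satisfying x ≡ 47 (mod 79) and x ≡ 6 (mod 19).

1469

Write x = 47 + 79·k. Then 79·k ≡ 6 − 47 ≡ 16 (mod 19).
Need 79⁻¹ mod 19. Extended Euclid on (19, 3):
19 = 6*3 + 1
3 = 3*1 + 0
Back-substitute:
1 = 19 − 6·3
79⁻¹ ≡ 13 (mod 19), so k ≡ 13·16 ≡ 18 (mod 19).
x = 47 + 79·18 = 1469.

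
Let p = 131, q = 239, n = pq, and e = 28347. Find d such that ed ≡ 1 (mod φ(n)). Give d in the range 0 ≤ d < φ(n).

φ(n) = (p−1)(q−1) = 130·238 = 30940.
Need d with 28347·d ≡ 1 (mod 30940). Apply the extended Euclidean algorithm:
30940 = 1*28347 + 2593
28347 = 10*2593 + 2417
2593 = 1*2417 + 176
2417 = 13*176 + 129
176 = 1*129 + 47
129 = 2*47 + 35
47 = 1*35 + 12
35 = 2*12 + 11
12 = 1*11 + 1
11 = 11*1 + 0
Back-substitute:
1 = 12 − 11
1 = −35 + 3·12
1 = 3·47 − 4·35
1 = −4·129 + 11·47
1 = 11·176 − 15·129
1 = −15·2417 + 206·176
1 = 206·2593 − 221·2417
1 = −221·28347 + 2416·2593
1 = 2416·30940 − 2637·28347
So 28347·(-2637) ≡ 1 (mod 30940), hence d ≡ -2637 ≡ 28303 (mod 30940).

28303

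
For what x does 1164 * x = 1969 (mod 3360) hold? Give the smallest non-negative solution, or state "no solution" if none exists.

gcd(1164, 3360):
3360 = 2×1164 + 1032
1164 = 1×1032 + 132
1032 = 7×132 + 108
132 = 1×108 + 24
108 = 4×24 + 12
24 = 2×12 + 0
gcd = 12, but 12 ∤ 1969, so the congruence has no solution.

no solution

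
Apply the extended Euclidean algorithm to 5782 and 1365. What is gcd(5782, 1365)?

Apply Euclid's algorithm to 5782 and 1365:
5782 = 4·1365 + 322
1365 = 4·322 + 77
322 = 4·77 + 14
77 = 5·14 + 7
14 = 2·7 + 0
gcd(5782, 1365) = 7.
Back-substituting:
7 = 77 − 5·14
7 = −5·322 + 21·77
7 = 21·1365 − 89·322
7 = −89·5782 + 377·1365
So 7 = (-89)·5782 + (377)·1365.

7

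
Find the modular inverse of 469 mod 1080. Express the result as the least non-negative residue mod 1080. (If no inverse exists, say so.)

829

Extended Euclidean algorithm:
1080 = 2×469 + 142
469 = 3×142 + 43
142 = 3×43 + 13
43 = 3×13 + 4
13 = 3×4 + 1
4 = 4×1 + 0
gcd = 1, so the inverse exists. Back-substitute:
1 = 13 − 3·4
1 = −3·43 + 10·13
1 = 10·142 − 33·43
1 = −33·469 + 109·142
1 = 109·1080 − 251·469
Thus 469·(-251) ≡ 1 (mod 1080); reducing, -251 mod 1080 = 829.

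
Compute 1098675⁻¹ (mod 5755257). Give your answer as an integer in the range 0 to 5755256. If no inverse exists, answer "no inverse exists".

Compute gcd(1098675, 5755257):
5755257 = 5*1098675 + 261882
1098675 = 4*261882 + 51147
261882 = 5*51147 + 6147
51147 = 8*6147 + 1971
6147 = 3*1971 + 234
1971 = 8*234 + 99
234 = 2*99 + 36
99 = 2*36 + 27
36 = 1*27 + 9
27 = 3*9 + 0
Since gcd = 9 > 1, 1098675 is not a unit mod 5755257.

no inverse exists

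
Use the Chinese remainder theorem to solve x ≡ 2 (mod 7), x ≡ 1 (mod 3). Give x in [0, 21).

16

Write x = 2 + 7·k. Then 7·k ≡ 1 − 2 ≡ 2 (mod 3).
Need 7⁻¹ mod 3. Extended Euclid on (3, 1):
3 = 3×1 + 0
7⁻¹ ≡ 1 (mod 3), so k ≡ 1·2 ≡ 2 (mod 3).
x = 2 + 7·2 = 16.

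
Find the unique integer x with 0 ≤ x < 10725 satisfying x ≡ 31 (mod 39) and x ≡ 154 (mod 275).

10054

Write x = 31 + 39·k. Then 39·k ≡ 154 − 31 ≡ 123 (mod 275).
Need 39⁻¹ mod 275. Extended Euclid on (275, 39):
275 = 7*39 + 2
39 = 19*2 + 1
2 = 2*1 + 0
Back-substitute:
1 = 39 − 19·2
1 = −19·275 + 134·39
39⁻¹ ≡ 134 (mod 275), so k ≡ 134·123 ≡ 257 (mod 275).
x = 31 + 39·257 = 10054.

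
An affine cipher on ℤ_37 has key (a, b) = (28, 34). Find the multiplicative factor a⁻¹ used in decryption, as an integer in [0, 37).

4

gcd(37, 28) by repeated division:
37 = 1×28 + 9
28 = 3×9 + 1
9 = 9×1 + 0
gcd = 1, so the inverse exists. Back-substitute:
1 = 28 − 3·9
1 = −3·37 + 4·28
So 28·4 ≡ 1 (mod 37).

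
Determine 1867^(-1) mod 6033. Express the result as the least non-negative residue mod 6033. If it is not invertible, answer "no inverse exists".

1606

gcd(6033, 1867) by repeated division:
6033 = 3·1867 + 432
1867 = 4·432 + 139
432 = 3·139 + 15
139 = 9·15 + 4
15 = 3·4 + 3
4 = 1·3 + 1
3 = 3·1 + 0
gcd = 1, so the inverse exists. Back-substitute:
1 = 4 − 3
1 = −15 + 4·4
1 = 4·139 − 37·15
1 = −37·432 + 115·139
1 = 115·1867 − 497·432
1 = −497·6033 + 1606·1867
So 1867·1606 ≡ 1 (mod 6033).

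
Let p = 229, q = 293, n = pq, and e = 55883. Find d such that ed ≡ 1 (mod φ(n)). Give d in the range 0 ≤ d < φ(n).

φ(n) = (p−1)(q−1) = 228·292 = 66576.
Need d with 55883·d ≡ 1 (mod 66576). Apply the extended Euclidean algorithm:
66576 = 1·55883 + 10693
55883 = 5·10693 + 2418
10693 = 4·2418 + 1021
2418 = 2·1021 + 376
1021 = 2·376 + 269
376 = 1·269 + 107
269 = 2·107 + 55
107 = 1·55 + 52
55 = 1·52 + 3
52 = 17·3 + 1
3 = 3·1 + 0
Back-substitute:
1 = 52 − 17·3
1 = −17·55 + 18·52
1 = 18·107 − 35·55
1 = −35·269 + 88·107
1 = 88·376 − 123·269
1 = −123·1021 + 334·376
1 = 334·2418 − 791·1021
1 = −791·10693 + 3498·2418
1 = 3498·55883 − 18281·10693
1 = −18281·66576 + 21779·55883
So 55883·21779 ≡ 1 (mod 66576), hence d = 21779.

21779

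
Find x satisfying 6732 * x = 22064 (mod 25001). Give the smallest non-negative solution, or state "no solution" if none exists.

First find gcd(6732, 25001):
25001 = 3·6732 + 4805
6732 = 1·4805 + 1927
4805 = 2·1927 + 951
1927 = 2·951 + 25
951 = 38·25 + 1
25 = 25·1 + 0
gcd = 1, so a unique solution mod 25001 exists.
Back-substitute for the Bézout coefficients:
1 = 951 − 38·25
1 = −38·1927 + 77·951
1 = 77·4805 − 192·1927
1 = −192·6732 + 269·4805
1 = 269·25001 − 999·6732
So 6732·(-999) ≡ 1 (mod 25001), giving 6732⁻¹ ≡ 24002.
x ≡ 6732⁻¹·22064 ≡ 24002·22064 ≡ 8946 (mod 25001).

8946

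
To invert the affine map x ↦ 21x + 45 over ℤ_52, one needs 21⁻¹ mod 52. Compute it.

5

gcd(52, 21) by repeated division:
52 = 2·21 + 10
21 = 2·10 + 1
10 = 10·1 + 0
The gcd is 1. Working backward:
1 = 21 − 2·10
1 = −2·52 + 5·21
So 21·5 ≡ 1 (mod 52).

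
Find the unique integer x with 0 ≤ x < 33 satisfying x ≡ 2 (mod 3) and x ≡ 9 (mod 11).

Write x = 2 + 3·k. Then 3·k ≡ 9 − 2 ≡ 7 (mod 11).
Need 3⁻¹ mod 11. Extended Euclid on (11, 3):
11 = 3×3 + 2
3 = 1×2 + 1
2 = 2×1 + 0
Back-substitute:
1 = 3 − 2
1 = −11 + 4·3
3⁻¹ ≡ 4 (mod 11), so k ≡ 4·7 ≡ 6 (mod 11).
x = 2 + 3·6 = 20.

20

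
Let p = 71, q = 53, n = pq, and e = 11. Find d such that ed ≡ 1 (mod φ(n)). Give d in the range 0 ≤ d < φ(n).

φ(n) = (p−1)(q−1) = 70·52 = 3640.
Need d with 11·d ≡ 1 (mod 3640). Apply the extended Euclidean algorithm:
3640 = 330·11 + 10
11 = 1·10 + 1
10 = 10·1 + 0
Back-substitute:
1 = 11 − 10
1 = −3640 + 331·11
So 11·331 ≡ 1 (mod 3640), hence d = 331.

331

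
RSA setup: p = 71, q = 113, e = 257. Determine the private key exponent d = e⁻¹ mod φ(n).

2593

φ(n) = (p−1)(q−1) = 70·112 = 7840.
Need d with 257·d ≡ 1 (mod 7840). Apply the extended Euclidean algorithm:
7840 = 30*257 + 130
257 = 1*130 + 127
130 = 1*127 + 3
127 = 42*3 + 1
3 = 3*1 + 0
Back-substitute:
1 = 127 − 42·3
1 = −42·130 + 43·127
1 = 43·257 − 85·130
1 = −85·7840 + 2593·257
So 257·2593 ≡ 1 (mod 7840), hence d = 2593.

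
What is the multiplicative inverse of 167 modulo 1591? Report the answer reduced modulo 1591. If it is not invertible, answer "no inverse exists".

705

Run Euclid on (1591, 167):
1591 = 9·167 + 88
167 = 1·88 + 79
88 = 1·79 + 9
79 = 8·9 + 7
9 = 1·7 + 2
7 = 3·2 + 1
2 = 2·1 + 0
gcd = 1, so the inverse exists. Back-substitute:
1 = 7 − 3·2
1 = −3·9 + 4·7
1 = 4·79 − 35·9
1 = −35·88 + 39·79
1 = 39·167 − 74·88
1 = −74·1591 + 705·167
So 167·705 ≡ 1 (mod 1591).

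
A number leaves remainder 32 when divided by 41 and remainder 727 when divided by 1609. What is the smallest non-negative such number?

Write x = 32 + 41·k. Then 41·k ≡ 727 − 32 ≡ 695 (mod 1609).
Need 41⁻¹ mod 1609. Extended Euclid on (1609, 41):
1609 = 39×41 + 10
41 = 4×10 + 1
10 = 10×1 + 0
Back-substitute:
1 = 41 − 4·10
1 = −4·1609 + 157·41
41⁻¹ ≡ 157 (mod 1609), so k ≡ 157·695 ≡ 1312 (mod 1609).
x = 32 + 41·1312 = 53824.

53824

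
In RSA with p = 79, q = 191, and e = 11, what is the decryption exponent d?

9431

φ(n) = (p−1)(q−1) = 78·190 = 14820.
Need d with 11·d ≡ 1 (mod 14820). Apply the extended Euclidean algorithm:
14820 = 1347·11 + 3
11 = 3·3 + 2
3 = 1·2 + 1
2 = 2·1 + 0
Back-substitute:
1 = 3 − 2
1 = −11 + 4·3
1 = 4·14820 − 5389·11
So 11·(-5389) ≡ 1 (mod 14820), hence d ≡ -5389 ≡ 9431 (mod 14820).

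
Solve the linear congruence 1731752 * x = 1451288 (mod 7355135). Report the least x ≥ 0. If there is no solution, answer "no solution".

767219

First find gcd(1731752, 7355135):
7355135 = 4·1731752 + 428127
1731752 = 4·428127 + 19244
428127 = 22·19244 + 4759
19244 = 4·4759 + 208
4759 = 22·208 + 183
208 = 1·183 + 25
183 = 7·25 + 8
25 = 3·8 + 1
8 = 8·1 + 0
gcd = 1, so a unique solution mod 7355135 exists.
Back-substitute for the Bézout coefficients:
1 = 25 − 3·8
1 = −3·183 + 22·25
1 = 22·208 − 25·183
1 = −25·4759 + 572·208
1 = 572·19244 − 2313·4759
1 = −2313·428127 + 51458·19244
1 = 51458·1731752 − 208145·428127
1 = −208145·7355135 + 884038·1731752
So 1731752·(884038) ≡ 1 (mod 7355135), giving 1731752⁻¹ ≡ 884038.
x ≡ 1731752⁻¹·1451288 ≡ 884038·1451288 ≡ 767219 (mod 7355135).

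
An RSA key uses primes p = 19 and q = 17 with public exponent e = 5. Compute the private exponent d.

φ(n) = (p−1)(q−1) = 18·16 = 288.
Need d with 5·d ≡ 1 (mod 288). Apply the extended Euclidean algorithm:
288 = 57*5 + 3
5 = 1*3 + 2
3 = 1*2 + 1
2 = 2*1 + 0
Back-substitute:
1 = 3 − 2
1 = −5 + 2·3
1 = 2·288 − 115·5
So 5·(-115) ≡ 1 (mod 288), hence d ≡ -115 ≡ 173 (mod 288).

173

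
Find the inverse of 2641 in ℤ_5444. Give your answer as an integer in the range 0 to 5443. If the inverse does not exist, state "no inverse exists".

Apply the Euclidean algorithm to 5444 and 2641:
5444 = 2×2641 + 162
2641 = 16×162 + 49
162 = 3×49 + 15
49 = 3×15 + 4
15 = 3×4 + 3
4 = 1×3 + 1
3 = 3×1 + 0
The gcd is 1. Working backward:
1 = 4 − 3
1 = −15 + 4·4
1 = 4·49 − 13·15
1 = −13·162 + 43·49
1 = 43·2641 − 701·162
1 = −701·5444 + 1445·2641
So 2641·1445 ≡ 1 (mod 5444).

1445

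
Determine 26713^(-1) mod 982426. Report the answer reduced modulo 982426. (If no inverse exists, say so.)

441803

Extended Euclidean algorithm:
982426 = 36·26713 + 20758
26713 = 1·20758 + 5955
20758 = 3·5955 + 2893
5955 = 2·2893 + 169
2893 = 17·169 + 20
169 = 8·20 + 9
20 = 2·9 + 2
9 = 4·2 + 1
2 = 2·1 + 0
Since gcd(26713, 982426) = 1, back-substitute to write 1 as a combination:
1 = 9 − 4·2
1 = −4·20 + 9·9
1 = 9·169 − 76·20
1 = −76·2893 + 1301·169
1 = 1301·5955 − 2678·2893
1 = −2678·20758 + 9335·5955
1 = 9335·26713 − 12013·20758
1 = −12013·982426 + 441803·26713
So 26713·441803 ≡ 1 (mod 982426).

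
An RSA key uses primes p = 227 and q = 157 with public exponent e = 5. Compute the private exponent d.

28205

φ(n) = (p−1)(q−1) = 226·156 = 35256.
Need d with 5·d ≡ 1 (mod 35256). Apply the extended Euclidean algorithm:
35256 = 7051×5 + 1
5 = 5×1 + 0
Back-substitute:
1 = 35256 − 7051·5
So 5·(-7051) ≡ 1 (mod 35256), hence d ≡ -7051 ≡ 28205 (mod 35256).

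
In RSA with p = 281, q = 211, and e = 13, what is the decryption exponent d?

54277

φ(n) = (p−1)(q−1) = 280·210 = 58800.
Need d with 13·d ≡ 1 (mod 58800). Apply the extended Euclidean algorithm:
58800 = 4523×13 + 1
13 = 13×1 + 0
Back-substitute:
1 = 58800 − 4523·13
So 13·(-4523) ≡ 1 (mod 58800), hence d ≡ -4523 ≡ 54277 (mod 58800).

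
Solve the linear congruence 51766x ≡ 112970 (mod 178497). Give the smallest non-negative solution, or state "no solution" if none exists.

First find gcd(51766, 178497):
178497 = 3·51766 + 23199
51766 = 2·23199 + 5368
23199 = 4·5368 + 1727
5368 = 3·1727 + 187
1727 = 9·187 + 44
187 = 4·44 + 11
44 = 4·11 + 0
gcd = 11 and 11 | 112970, so solutions exist. Divide through by 11: 4706x ≡ 10270 (mod 16227).
Now find 4706⁻¹ mod 16227:
16227 = 3×4706 + 2109
4706 = 2×2109 + 488
2109 = 4×488 + 157
488 = 3×157 + 17
157 = 9×17 + 4
17 = 4×4 + 1
4 = 4×1 + 0
Back-substitute:
1 = 17 − 4·4
1 = −4·157 + 37·17
1 = 37·488 − 115·157
1 = −115·2109 + 497·488
1 = 497·4706 − 1109·2109
1 = −1109·16227 + 3824·4706
So 4706⁻¹ ≡ 3824 (mod 16227).
Then x ≡ 3824·10270 ≡ 3140 (mod 16227); the smallest non-negative solution is x = 3140.

3140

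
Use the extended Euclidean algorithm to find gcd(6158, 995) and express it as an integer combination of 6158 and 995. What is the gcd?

1

Euclidean algorithm:
6158 = 6·995 + 188
995 = 5·188 + 55
188 = 3·55 + 23
55 = 2·23 + 9
23 = 2·9 + 5
9 = 1·5 + 4
5 = 1·4 + 1
4 = 4·1 + 0
gcd(6158, 995) = 1.
Working backward:
1 = 5 − 4
1 = −9 + 2·5
1 = 2·23 − 5·9
1 = −5·55 + 12·23
1 = 12·188 − 41·55
1 = −41·995 + 217·188
1 = 217·6158 − 1343·995
So 1 = (217)·6158 + (-1343)·995.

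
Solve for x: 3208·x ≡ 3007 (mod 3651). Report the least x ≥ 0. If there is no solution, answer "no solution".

3364

First find gcd(3208, 3651):
3651 = 1*3208 + 443
3208 = 7*443 + 107
443 = 4*107 + 15
107 = 7*15 + 2
15 = 7*2 + 1
2 = 2*1 + 0
gcd = 1, so a unique solution mod 3651 exists.
Back-substitute for the Bézout coefficients:
1 = 15 − 7·2
1 = −7·107 + 50·15
1 = 50·443 − 207·107
1 = −207·3208 + 1499·443
1 = 1499·3651 − 1706·3208
So 3208·(-1706) ≡ 1 (mod 3651), giving 3208⁻¹ ≡ 1945.
x ≡ 3208⁻¹·3007 ≡ 1945·3007 ≡ 3364 (mod 3651).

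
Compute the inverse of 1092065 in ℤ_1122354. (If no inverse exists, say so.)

370289

Apply the Euclidean algorithm to 1122354 and 1092065:
1122354 = 1×1092065 + 30289
1092065 = 36×30289 + 1661
30289 = 18×1661 + 391
1661 = 4×391 + 97
391 = 4×97 + 3
97 = 32×3 + 1
3 = 3×1 + 0
gcd = 1, so the inverse exists. Back-substitute:
1 = 97 − 32·3
1 = −32·391 + 129·97
1 = 129·1661 − 548·391
1 = −548·30289 + 9993·1661
1 = 9993·1092065 − 360296·30289
1 = −360296·1122354 + 370289·1092065
So 1092065·370289 ≡ 1 (mod 1122354).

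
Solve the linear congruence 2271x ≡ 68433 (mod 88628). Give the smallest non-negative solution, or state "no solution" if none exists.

First find gcd(2271, 88628):
88628 = 39×2271 + 59
2271 = 38×59 + 29
59 = 2×29 + 1
29 = 29×1 + 0
gcd = 1, so a unique solution mod 88628 exists.
Back-substitute for the Bézout coefficients:
1 = 59 − 2·29
1 = −2·2271 + 77·59
1 = 77·88628 − 3005·2271
So 2271·(-3005) ≡ 1 (mod 88628), giving 2271⁻¹ ≡ 85623.
x ≡ 2271⁻¹·68433 ≡ 85623·68433 ≡ 64423 (mod 88628).

64423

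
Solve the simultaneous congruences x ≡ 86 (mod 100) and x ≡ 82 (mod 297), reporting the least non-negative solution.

Write x = 86 + 100·k. Then 100·k ≡ 82 − 86 ≡ 293 (mod 297).
Need 100⁻¹ mod 297. Extended Euclid on (297, 100):
297 = 2·100 + 97
100 = 1·97 + 3
97 = 32·3 + 1
3 = 3·1 + 0
Back-substitute:
1 = 97 − 32·3
1 = −32·100 + 33·97
1 = 33·297 − 98·100
100⁻¹ ≡ 199 (mod 297), so k ≡ 199·293 ≡ 95 (mod 297).
x = 86 + 100·95 = 9586.

9586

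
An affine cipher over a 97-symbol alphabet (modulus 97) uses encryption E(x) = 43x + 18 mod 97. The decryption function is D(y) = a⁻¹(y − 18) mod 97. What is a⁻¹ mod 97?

88

Run Euclid on (97, 43):
97 = 2×43 + 11
43 = 3×11 + 10
11 = 1×10 + 1
10 = 10×1 + 0
gcd = 1, so the inverse exists. Back-substitute:
1 = 11 − 10
1 = −43 + 4·11
1 = 4·97 − 9·43
Thus 43·(-9) ≡ 1 (mod 97); reducing, -9 mod 97 = 88.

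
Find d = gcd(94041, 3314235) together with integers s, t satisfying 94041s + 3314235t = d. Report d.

Apply Euclid's algorithm to 3314235 and 94041:
3314235 = 35*94041 + 22800
94041 = 4*22800 + 2841
22800 = 8*2841 + 72
2841 = 39*72 + 33
72 = 2*33 + 6
33 = 5*6 + 3
6 = 2*3 + 0
gcd(94041, 3314235) = 3.
Express as a combination:
3 = 33 − 5·6
3 = −5·72 + 11·33
3 = 11·2841 − 434·72
3 = −434·22800 + 3483·2841
3 = 3483·94041 − 14366·22800
3 = −14366·3314235 + 506293·94041
So 3 = (-14366)·3314235 + (506293)·94041.

3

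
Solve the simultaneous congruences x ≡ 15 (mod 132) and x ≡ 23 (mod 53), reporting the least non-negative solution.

4899

Write x = 15 + 132·k. Then 132·k ≡ 23 − 15 ≡ 8 (mod 53).
Need 132⁻¹ mod 53. Extended Euclid on (53, 26):
53 = 2×26 + 1
26 = 26×1 + 0
Back-substitute:
1 = 53 − 2·26
132⁻¹ ≡ 51 (mod 53), so k ≡ 51·8 ≡ 37 (mod 53).
x = 15 + 132·37 = 4899.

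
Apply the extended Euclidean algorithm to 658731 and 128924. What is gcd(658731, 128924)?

Euclidean algorithm:
658731 = 5*128924 + 14111
128924 = 9*14111 + 1925
14111 = 7*1925 + 636
1925 = 3*636 + 17
636 = 37*17 + 7
17 = 2*7 + 3
7 = 2*3 + 1
3 = 3*1 + 0
gcd(658731, 128924) = 1.
Back-substituting:
1 = 7 − 2·3
1 = −2·17 + 5·7
1 = 5·636 − 187·17
1 = −187·1925 + 566·636
1 = 566·14111 − 4149·1925
1 = −4149·128924 + 37907·14111
1 = 37907·658731 − 193684·128924
So 1 = (37907)·658731 + (-193684)·128924.

1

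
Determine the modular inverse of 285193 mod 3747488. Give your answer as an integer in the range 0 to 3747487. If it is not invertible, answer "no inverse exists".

870905

gcd(3747488, 285193) by repeated division:
3747488 = 13*285193 + 39979
285193 = 7*39979 + 5340
39979 = 7*5340 + 2599
5340 = 2*2599 + 142
2599 = 18*142 + 43
142 = 3*43 + 13
43 = 3*13 + 4
13 = 3*4 + 1
4 = 4*1 + 0
Since gcd(285193, 3747488) = 1, back-substitute to write 1 as a combination:
1 = 13 − 3·4
1 = −3·43 + 10·13
1 = 10·142 − 33·43
1 = −33·2599 + 604·142
1 = 604·5340 − 1241·2599
1 = −1241·39979 + 9291·5340
1 = 9291·285193 − 66278·39979
1 = −66278·3747488 + 870905·285193
So 285193·870905 ≡ 1 (mod 3747488).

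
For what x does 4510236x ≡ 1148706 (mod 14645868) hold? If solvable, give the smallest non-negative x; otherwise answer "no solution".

gcd(4510236, 14645868):
14645868 = 3×4510236 + 1115160
4510236 = 4×1115160 + 49596
1115160 = 22×49596 + 24048
49596 = 2×24048 + 1500
24048 = 16×1500 + 48
1500 = 31×48 + 12
48 = 4×12 + 0
gcd = 12, but 12 ∤ 1148706, so the congruence has no solution.

no solution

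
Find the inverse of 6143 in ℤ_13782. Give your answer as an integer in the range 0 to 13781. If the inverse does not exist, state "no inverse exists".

Extended Euclidean algorithm:
13782 = 2×6143 + 1496
6143 = 4×1496 + 159
1496 = 9×159 + 65
159 = 2×65 + 29
65 = 2×29 + 7
29 = 4×7 + 1
7 = 7×1 + 0
gcd = 1, so the inverse exists. Back-substitute:
1 = 29 − 4·7
1 = −4·65 + 9·29
1 = 9·159 − 22·65
1 = −22·1496 + 207·159
1 = 207·6143 − 850·1496
1 = −850·13782 + 1907·6143
So 6143·1907 ≡ 1 (mod 13782).

1907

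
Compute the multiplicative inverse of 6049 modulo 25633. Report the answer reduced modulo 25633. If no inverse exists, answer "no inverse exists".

Run Euclid on (25633, 6049):
25633 = 4×6049 + 1437
6049 = 4×1437 + 301
1437 = 4×301 + 233
301 = 1×233 + 68
233 = 3×68 + 29
68 = 2×29 + 10
29 = 2×10 + 9
10 = 1×9 + 1
9 = 9×1 + 0
Since gcd(6049, 25633) = 1, back-substitute to write 1 as a combination:
1 = 10 − 9
1 = −29 + 3·10
1 = 3·68 − 7·29
1 = −7·233 + 24·68
1 = 24·301 − 31·233
1 = −31·1437 + 148·301
1 = 148·6049 − 623·1437
1 = −623·25633 + 2640·6049
So 6049·2640 ≡ 1 (mod 25633).

2640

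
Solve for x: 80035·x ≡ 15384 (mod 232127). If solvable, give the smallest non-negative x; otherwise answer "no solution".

First find gcd(80035, 232127):
232127 = 2×80035 + 72057
80035 = 1×72057 + 7978
72057 = 9×7978 + 255
7978 = 31×255 + 73
255 = 3×73 + 36
73 = 2×36 + 1
36 = 36×1 + 0
gcd = 1, so a unique solution mod 232127 exists.
Back-substitute for the Bézout coefficients:
1 = 73 − 2·36
1 = −2·255 + 7·73
1 = 7·7978 − 219·255
1 = −219·72057 + 1978·7978
1 = 1978·80035 − 2197·72057
1 = −2197·232127 + 6372·80035
So 80035·(6372) ≡ 1 (mod 232127), giving 80035⁻¹ ≡ 6372.
x ≡ 80035⁻¹·15384 ≡ 6372·15384 ≡ 69254 (mod 232127).

69254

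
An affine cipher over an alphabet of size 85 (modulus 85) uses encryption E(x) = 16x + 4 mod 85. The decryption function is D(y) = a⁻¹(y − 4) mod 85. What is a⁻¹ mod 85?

gcd(85, 16) by repeated division:
85 = 5·16 + 5
16 = 3·5 + 1
5 = 5·1 + 0
The gcd is 1. Working backward:
1 = 16 − 3·5
1 = −3·85 + 16·16
So 16·16 ≡ 1 (mod 85).

16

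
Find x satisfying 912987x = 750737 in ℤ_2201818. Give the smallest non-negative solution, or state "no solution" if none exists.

First find gcd(912987, 2201818):
2201818 = 2×912987 + 375844
912987 = 2×375844 + 161299
375844 = 2×161299 + 53246
161299 = 3×53246 + 1561
53246 = 34×1561 + 172
1561 = 9×172 + 13
172 = 13×13 + 3
13 = 4×3 + 1
3 = 3×1 + 0
gcd = 1, so a unique solution mod 2201818 exists.
Back-substitute for the Bézout coefficients:
1 = 13 − 4·3
1 = −4·172 + 53·13
1 = 53·1561 − 481·172
1 = −481·53246 + 16407·1561
1 = 16407·161299 − 49702·53246
1 = −49702·375844 + 115811·161299
1 = 115811·912987 − 281324·375844
1 = −281324·2201818 + 678459·912987
So 912987·(678459) ≡ 1 (mod 2201818), giving 912987⁻¹ ≡ 678459.
x ≡ 912987⁻¹·750737 ≡ 678459·750737 ≡ 2119979 (mod 2201818).

2119979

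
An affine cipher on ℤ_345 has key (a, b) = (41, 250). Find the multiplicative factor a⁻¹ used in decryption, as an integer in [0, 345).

Apply the Euclidean algorithm to 345 and 41:
345 = 8×41 + 17
41 = 2×17 + 7
17 = 2×7 + 3
7 = 2×3 + 1
3 = 3×1 + 0
The gcd is 1. Working backward:
1 = 7 − 2·3
1 = −2·17 + 5·7
1 = 5·41 − 12·17
1 = −12·345 + 101·41
So 41·101 ≡ 1 (mod 345).

101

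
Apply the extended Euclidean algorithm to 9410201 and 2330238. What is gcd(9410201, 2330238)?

1

Euclidean algorithm:
9410201 = 4×2330238 + 89249
2330238 = 26×89249 + 9764
89249 = 9×9764 + 1373
9764 = 7×1373 + 153
1373 = 8×153 + 149
153 = 1×149 + 4
149 = 37×4 + 1
4 = 4×1 + 0
gcd(9410201, 2330238) = 1.
Express as a combination:
1 = 149 − 37·4
1 = −37·153 + 38·149
1 = 38·1373 − 341·153
1 = −341·9764 + 2425·1373
1 = 2425·89249 − 22166·9764
1 = −22166·2330238 + 578741·89249
1 = 578741·9410201 − 2337130·2330238
So 1 = (578741)·9410201 + (-2337130)·2330238.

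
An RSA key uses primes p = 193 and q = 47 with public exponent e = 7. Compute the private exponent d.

5047

φ(n) = (p−1)(q−1) = 192·46 = 8832.
Need d with 7·d ≡ 1 (mod 8832). Apply the extended Euclidean algorithm:
8832 = 1261×7 + 5
7 = 1×5 + 2
5 = 2×2 + 1
2 = 2×1 + 0
Back-substitute:
1 = 5 − 2·2
1 = −2·7 + 3·5
1 = 3·8832 − 3785·7
So 7·(-3785) ≡ 1 (mod 8832), hence d ≡ -3785 ≡ 5047 (mod 8832).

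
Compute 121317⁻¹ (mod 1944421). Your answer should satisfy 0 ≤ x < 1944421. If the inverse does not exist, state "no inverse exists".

Extended Euclidean algorithm:
1944421 = 16·121317 + 3349
121317 = 36·3349 + 753
3349 = 4·753 + 337
753 = 2·337 + 79
337 = 4·79 + 21
79 = 3·21 + 16
21 = 1·16 + 5
16 = 3·5 + 1
5 = 5·1 + 0
Since gcd(121317, 1944421) = 1, back-substitute to write 1 as a combination:
1 = 16 − 3·5
1 = −3·21 + 4·16
1 = 4·79 − 15·21
1 = −15·337 + 64·79
1 = 64·753 − 143·337
1 = −143·3349 + 636·753
1 = 636·121317 − 23039·3349
1 = −23039·1944421 + 369260·121317
So 121317·369260 ≡ 1 (mod 1944421).

369260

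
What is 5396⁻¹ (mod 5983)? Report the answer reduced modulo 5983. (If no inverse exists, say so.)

4077

Run Euclid on (5983, 5396):
5983 = 1·5396 + 587
5396 = 9·587 + 113
587 = 5·113 + 22
113 = 5·22 + 3
22 = 7·3 + 1
3 = 3·1 + 0
Since gcd(5396, 5983) = 1, back-substitute to write 1 as a combination:
1 = 22 − 7·3
1 = −7·113 + 36·22
1 = 36·587 − 187·113
1 = −187·5396 + 1719·587
1 = 1719·5983 − 1906·5396
Thus 5396·(-1906) ≡ 1 (mod 5983); reducing, -1906 mod 5983 = 4077.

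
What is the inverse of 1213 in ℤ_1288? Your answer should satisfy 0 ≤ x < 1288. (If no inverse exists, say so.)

gcd(1288, 1213) by repeated division:
1288 = 1·1213 + 75
1213 = 16·75 + 13
75 = 5·13 + 10
13 = 1·10 + 3
10 = 3·3 + 1
3 = 3·1 + 0
Since gcd(1213, 1288) = 1, back-substitute to write 1 as a combination:
1 = 10 − 3·3
1 = −3·13 + 4·10
1 = 4·75 − 23·13
1 = −23·1213 + 372·75
1 = 372·1288 − 395·1213
Thus 1213·(-395) ≡ 1 (mod 1288); reducing, -395 mod 1288 = 893.

893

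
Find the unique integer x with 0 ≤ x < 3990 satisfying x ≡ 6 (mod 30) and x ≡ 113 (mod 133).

246

Write x = 6 + 30·k. Then 30·k ≡ 113 − 6 ≡ 107 (mod 133).
Need 30⁻¹ mod 133. Extended Euclid on (133, 30):
133 = 4·30 + 13
30 = 2·13 + 4
13 = 3·4 + 1
4 = 4·1 + 0
Back-substitute:
1 = 13 − 3·4
1 = −3·30 + 7·13
1 = 7·133 − 31·30
30⁻¹ ≡ 102 (mod 133), so k ≡ 102·107 ≡ 8 (mod 133).
x = 6 + 30·8 = 246.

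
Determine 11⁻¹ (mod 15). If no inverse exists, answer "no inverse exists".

Extended Euclidean algorithm:
15 = 1×11 + 4
11 = 2×4 + 3
4 = 1×3 + 1
3 = 3×1 + 0
Since gcd(11, 15) = 1, back-substitute to write 1 as a combination:
1 = 4 − 3
1 = −11 + 3·4
1 = 3·15 − 4·11
So 11·(-4) ≡ 1 (mod 15), and -4 ≡ 11 (mod 15).

11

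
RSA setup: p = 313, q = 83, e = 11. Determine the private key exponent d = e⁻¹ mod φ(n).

13955

φ(n) = (p−1)(q−1) = 312·82 = 25584.
Need d with 11·d ≡ 1 (mod 25584). Apply the extended Euclidean algorithm:
25584 = 2325*11 + 9
11 = 1*9 + 2
9 = 4*2 + 1
2 = 2*1 + 0
Back-substitute:
1 = 9 − 4·2
1 = −4·11 + 5·9
1 = 5·25584 − 11629·11
So 11·(-11629) ≡ 1 (mod 25584), hence d ≡ -11629 ≡ 13955 (mod 25584).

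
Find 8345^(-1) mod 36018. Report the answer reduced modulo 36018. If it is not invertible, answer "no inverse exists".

Run Euclid on (36018, 8345):
36018 = 4*8345 + 2638
8345 = 3*2638 + 431
2638 = 6*431 + 52
431 = 8*52 + 15
52 = 3*15 + 7
15 = 2*7 + 1
7 = 7*1 + 0
Since gcd(8345, 36018) = 1, back-substitute to write 1 as a combination:
1 = 15 − 2·7
1 = −2·52 + 7·15
1 = 7·431 − 58·52
1 = −58·2638 + 355·431
1 = 355·8345 − 1123·2638
1 = −1123·36018 + 4847·8345
So 8345·4847 ≡ 1 (mod 36018).

4847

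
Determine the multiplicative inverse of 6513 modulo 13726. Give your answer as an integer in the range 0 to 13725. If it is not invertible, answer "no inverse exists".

gcd(13726, 6513) by repeated division:
13726 = 2·6513 + 700
6513 = 9·700 + 213
700 = 3·213 + 61
213 = 3·61 + 30
61 = 2·30 + 1
30 = 30·1 + 0
The gcd is 1. Working backward:
1 = 61 − 2·30
1 = −2·213 + 7·61
1 = 7·700 − 23·213
1 = −23·6513 + 214·700
1 = 214·13726 − 451·6513
So 6513·(-451) ≡ 1 (mod 13726), and -451 ≡ 13275 (mod 13726).

13275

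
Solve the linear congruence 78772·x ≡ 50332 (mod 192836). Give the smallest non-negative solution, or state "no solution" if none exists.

First find gcd(78772, 192836):
192836 = 2·78772 + 35292
78772 = 2·35292 + 8188
35292 = 4·8188 + 2540
8188 = 3·2540 + 568
2540 = 4·568 + 268
568 = 2·268 + 32
268 = 8·32 + 12
32 = 2·12 + 8
12 = 1·8 + 4
8 = 2·4 + 0
gcd = 4 and 4 | 50332, so solutions exist. Divide through by 4: 19693x ≡ 12583 (mod 48209).
Now find 19693⁻¹ mod 48209:
48209 = 2*19693 + 8823
19693 = 2*8823 + 2047
8823 = 4*2047 + 635
2047 = 3*635 + 142
635 = 4*142 + 67
142 = 2*67 + 8
67 = 8*8 + 3
8 = 2*3 + 2
3 = 1*2 + 1
2 = 2*1 + 0
Back-substitute:
1 = 3 − 2
1 = −8 + 3·3
1 = 3·67 − 25·8
1 = −25·142 + 53·67
1 = 53·635 − 237·142
1 = −237·2047 + 764·635
1 = 764·8823 − 3293·2047
1 = −3293·19693 + 7350·8823
1 = 7350·48209 − 17993·19693
So 19693·(-17993) ≡ 1 (mod 48209), i.e. 19693⁻¹ ≡ 30216.
Then x ≡ 30216·12583 ≡ 31754 (mod 48209); the smallest non-negative solution is x = 31754.

31754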